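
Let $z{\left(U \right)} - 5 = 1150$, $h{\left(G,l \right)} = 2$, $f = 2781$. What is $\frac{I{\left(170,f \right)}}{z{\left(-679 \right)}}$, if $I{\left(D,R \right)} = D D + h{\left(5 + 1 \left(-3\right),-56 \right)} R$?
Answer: $\frac{34462}{1155} \approx 29.837$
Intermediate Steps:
$I{\left(D,R \right)} = D^{2} + 2 R$ ($I{\left(D,R \right)} = D D + 2 R = D^{2} + 2 R$)
$z{\left(U \right)} = 1155$ ($z{\left(U \right)} = 5 + 1150 = 1155$)
$\frac{I{\left(170,f \right)}}{z{\left(-679 \right)}} = \frac{170^{2} + 2 \cdot 2781}{1155} = \left(28900 + 5562\right) \frac{1}{1155} = 34462 \cdot \frac{1}{1155} = \frac{34462}{1155}$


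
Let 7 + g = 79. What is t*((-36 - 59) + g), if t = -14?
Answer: 322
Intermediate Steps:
g = 72 (g = -7 + 79 = 72)
t*((-36 - 59) + g) = -14*((-36 - 59) + 72) = -14*(-95 + 72) = -14*(-23) = 322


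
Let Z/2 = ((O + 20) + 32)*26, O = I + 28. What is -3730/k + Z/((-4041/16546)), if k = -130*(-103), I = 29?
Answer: -125576580085/5410899 ≈ -23208.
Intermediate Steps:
O = 57 (O = 29 + 28 = 57)
k = 13390
Z = 5668 (Z = 2*(((57 + 20) + 32)*26) = 2*((77 + 32)*26) = 2*(109*26) = 2*2834 = 5668)
-3730/k + Z/((-4041/16546)) = -3730/13390 + 5668/((-4041/16546)) = -3730*1/13390 + 5668/((-4041*1/16546)) = -373/1339 + 5668/(-4041/16546) = -373/1339 + 5668*(-16546/4041) = -373/1339 - 93782728/4041 = -125576580085/5410899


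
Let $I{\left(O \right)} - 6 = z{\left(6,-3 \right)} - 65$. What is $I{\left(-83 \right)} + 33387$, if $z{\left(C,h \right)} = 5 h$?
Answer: $33313$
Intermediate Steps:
$I{\left(O \right)} = -74$ ($I{\left(O \right)} = 6 + \left(5 \left(-3\right) - 65\right) = 6 - 80 = -74$)
$I{\left(-83 \right)} + 33387 = -74 + 33387 = 33313$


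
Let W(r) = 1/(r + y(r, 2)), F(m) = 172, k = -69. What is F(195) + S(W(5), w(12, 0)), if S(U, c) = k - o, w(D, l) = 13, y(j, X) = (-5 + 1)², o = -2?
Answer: 105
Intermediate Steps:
y(j, X) = 16 (y(j, X) = (-4)² = 16)
W(r) = 1/(16 + r) (W(r) = 1/(r + 16) = 1/(16 + r))
S(U, c) = -67 (S(U, c) = -69 - 1*(-2) = -69 + 2 = -67)
F(195) + S(W(5), w(12, 0)) = 172 - 67 = 105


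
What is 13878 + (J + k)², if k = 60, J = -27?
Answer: 14967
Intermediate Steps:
13878 + (J + k)² = 13878 + (-27 + 60)² = 13878 + 33² = 13878 + 1089 = 14967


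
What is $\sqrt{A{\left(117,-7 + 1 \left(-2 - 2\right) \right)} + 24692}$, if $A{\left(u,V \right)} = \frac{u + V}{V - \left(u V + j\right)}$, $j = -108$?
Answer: $\frac{\sqrt{2956036641}}{346} \approx 157.14$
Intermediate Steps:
$A{\left(u,V \right)} = \frac{V + u}{108 + V - V u}$ ($A{\left(u,V \right)} = \frac{u + V}{V - \left(u V - 108\right)} = \frac{V + u}{V - \left(V u - 108\right)} = \frac{V + u}{V - \left(-108 + V u\right)} = \frac{V + u}{108 + V - V u}$)
$\sqrt{A{\left(117,-7 + 1 \left(-2 - 2\right) \right)} + 24692} = \sqrt{\frac{\left(-7 + 1 \left(-2 - 2\right)\right) + 117}{108 - \left(7 - \left(-2 - 2\right)\right) - \left(-7 + 1 \left(-2 - 2\right)\right) 117} + 24692} = \sqrt{\frac{\left(-7 + 1 \left(-4\right)\right) + 117}{108 + \left(-7 + 1 \left(-4\right)\right) - \left(-7 + 1 \left(-4\right)\right) 117} + 24692} = \sqrt{\frac{\left(-7 - 4\right) + 117}{108 - 11 - \left(-7 - 4\right) 117} + 24692} = \sqrt{\frac{-11 + 117}{108 - 11 - \left(-11\right) 117} + 24692} = \sqrt{\frac{1}{108 - 11 + 1287} \cdot 106 + 24692} = \sqrt{\frac{1}{1384} \cdot 106 + 24692} = \sqrt{\frac{53}{692} + 24692} = \sqrt{\frac{17086917}{692}} = \frac{\sqrt{2956036641}}{346}$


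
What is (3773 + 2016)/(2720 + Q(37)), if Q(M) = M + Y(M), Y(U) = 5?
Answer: 5789/2762 ≈ 2.0959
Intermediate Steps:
Q(M) = 5 + M (Q(M) = M + 5 = 5 + M)
(3773 + 2016)/(2720 + Q(37)) = (3773 + 2016)/(2720 + (5 + 37)) = 5789/(2720 + 42) = 5789/2762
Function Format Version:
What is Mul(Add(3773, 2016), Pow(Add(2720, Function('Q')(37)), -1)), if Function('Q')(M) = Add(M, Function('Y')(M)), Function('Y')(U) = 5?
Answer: Rational(5789, 2762) ≈ 2.0959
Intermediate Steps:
Function('Q')(M) = Add(5, M) (Function('Q')(M) = Add(M, 5) = Add(5, M))
Mul(Add(3773, 2016), Pow(Add(2720, Function('Q')(37)), -1)) = Mul(Add(3773, 2016), Pow(Add(2720, Add(5, 37)), -1)) = Mul(5789, Pow(Add(2720, 42), -1)) = Mul(5789, Pow(2762, -1)) = Mul(5789, Rational(1, 2762)) = Rational(5789, 2762)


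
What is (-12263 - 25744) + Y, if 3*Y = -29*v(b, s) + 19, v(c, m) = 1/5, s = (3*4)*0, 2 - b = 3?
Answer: -190013/5 ≈ -38003.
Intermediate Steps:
b = -1 (b = 2 - 1*3 = 2 - 3 = -1)
s = 0 (s = 12*0 = 0)
v(c, m) = ⅕
Y = 22/5 (Y = (-29*⅕ + 19)/3 = (-29/5 + 19)/3 = (⅓)*(66/5) = 22/5 ≈ 4.4000)
(-12263 - 25744) + Y = (-12263 - 25744) + 22/5 = -38007 + 22/5 = -190013/5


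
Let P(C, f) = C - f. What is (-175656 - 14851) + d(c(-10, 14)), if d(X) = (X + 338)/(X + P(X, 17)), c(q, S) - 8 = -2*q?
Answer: -2476469/13 ≈ -1.9050e+5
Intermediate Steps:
c(q, S) = 8 - 2*q
d(X) = (338 + X)/(-17 + 2*X) (d(X) = (X + 338)/(X + (X - 1*17)) = (338 + X)/(X + (X - 17)) = (338 + X)/(X + (-17 + X)) = (338 + X)/(-17 + 2*X))
(-175656 - 14851) + d(c(-10, 14)) = (-175656 - 14851) + (338 + (8 - 2*(-10)))/(-17 + 2*(8 - 2*(-10))) = -190507 + (338 + (8 + 20))/(-17 + 2*(8 + 20)) = -190507 + (338 + 28)/(-17 + 2*28) = -190507 + 366/(-17 + 56) = -190507 + 366/39 = -190507 + (1/39)*366 = -190507 + 122/13 = -2476469/13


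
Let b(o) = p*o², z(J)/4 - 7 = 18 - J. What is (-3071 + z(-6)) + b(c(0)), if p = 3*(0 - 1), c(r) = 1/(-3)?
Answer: -8842/3 ≈ -2947.3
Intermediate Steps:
c(r) = -⅓
z(J) = 100 - 4*J (z(J) = 28 + 4*(18 - J) = 28 + (72 - 4*J) = 100 - 4*J)
p = -3 (p = 3*(-1) = -3)
b(o) = -3*o²
(-3071 + z(-6)) + b(c(0)) = (-3071 + (100 - 4*(-6))) - 3*(-⅓)² = (-3071 + (100 + 24)) - 3*⅑ = (-3071 + 124) - ⅓ = -2947 - ⅓ = -8842/3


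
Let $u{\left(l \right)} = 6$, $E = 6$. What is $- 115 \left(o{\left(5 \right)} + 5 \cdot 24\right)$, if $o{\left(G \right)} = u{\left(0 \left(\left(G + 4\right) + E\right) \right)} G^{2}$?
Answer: $-31050$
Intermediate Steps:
$o{\left(G \right)} = 6 G^{2}$
$- 115 \left(o{\left(5 \right)} + 5 \cdot 24\right) = - 115 \left(6 \cdot 5^{2} + 5 \cdot 24\right) = - 115 \left(6 \cdot 25 + 120\right) = - 115 \left(150 + 120\right) = \left(-115\right) 270 = -31050$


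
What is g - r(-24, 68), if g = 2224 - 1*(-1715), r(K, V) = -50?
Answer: 3989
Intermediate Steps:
g = 3939 (g = 2224 + 1715 = 3939)
g - r(-24, 68) = 3939 - 1*(-50) = 3939 + 50 = 3989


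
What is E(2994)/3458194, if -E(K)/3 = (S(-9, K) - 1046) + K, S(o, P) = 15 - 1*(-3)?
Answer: -3/1759 ≈ -0.0017055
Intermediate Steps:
S(o, P) = 18 (S(o, P) = 15 + 3 = 18)
E(K) = 3084 - 3*K (E(K) = -3*((18 - 1046) + K) = -3*(-1028 + K) = 3084 - 3*K)
E(2994)/3458194 = (3084 - 3*2994)/3458194 = (3084 - 8982)*(1/3458194) = -5898*1/3458194 = -3/1759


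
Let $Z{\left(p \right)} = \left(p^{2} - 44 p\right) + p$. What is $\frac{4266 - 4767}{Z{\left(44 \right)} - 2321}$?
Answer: $\frac{167}{759} \approx 0.22003$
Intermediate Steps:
$Z{\left(p \right)} = p^{2} - 43 p$
$\frac{4266 - 4767}{Z{\left(44 \right)} - 2321} = \frac{4266 - 4767}{44 \left(-43 + 44\right) - 2321} = - \frac{501}{44 \cdot 1 - 2321} = - \frac{501}{44 - 2321} = - \frac{501}{-2277} = \left(-501\right) \left(- \frac{1}{2277}\right) = \frac{167}{759}$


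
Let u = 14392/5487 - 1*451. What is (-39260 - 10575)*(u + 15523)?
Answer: -4122074914760/5487 ≈ -7.5124e+8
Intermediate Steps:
u = -2460245/5487 (u = 14392*(1/5487) - 451 = 14392/5487 - 451 = -2460245/5487 ≈ -448.38)
(-39260 - 10575)*(u + 15523) = (-39260 - 10575)*(-2460245/5487 + 15523) = -49835*82714456/5487 = -4122074914760/5487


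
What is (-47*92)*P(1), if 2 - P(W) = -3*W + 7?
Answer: 8648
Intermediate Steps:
P(W) = -5 + 3*W (P(W) = 2 - (-3*W + 7) = 2 - (7 - 3*W) = 2 + (-7 + 3*W) = -5 + 3*W)
(-47*92)*P(1) = (-47*92)*(-5 + 3*1) = -4324*(-5 + 3) = -4324*(-2) = 8648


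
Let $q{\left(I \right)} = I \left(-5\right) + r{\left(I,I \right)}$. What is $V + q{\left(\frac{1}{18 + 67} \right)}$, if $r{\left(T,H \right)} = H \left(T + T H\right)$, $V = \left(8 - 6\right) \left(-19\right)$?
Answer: $- \frac{23372789}{614125} \approx -38.059$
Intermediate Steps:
$V = -38$ ($V = 2 \left(-19\right) = -38$)
$r{\left(T,H \right)} = H \left(T + H T\right)$
$q{\left(I \right)} = - 5 I + I^{2} \left(1 + I\right)$ ($q{\left(I \right)} = I \left(-5\right) + I I \left(1 + I\right) = - 5 I + I^{2} \left(1 + I\right)$)
$V + q{\left(\frac{1}{18 + 67} \right)} = -38 + \frac{-5 + \frac{1 + \frac{1}{18 + 67}}{18 + 67}}{18 + 67} = -38 + \frac{-5 + \frac{1 + \frac{1}{85}}{85}}{85} = -38 + \frac{-5 + \frac{1}{85} \cdot \frac{86}{85}}{85} = -38 + \frac{-5 + \frac{86}{7225}}{85} = -38 + \frac{1}{85} \left(- \frac{36039}{7225}\right) = -38 - \frac{36039}{614125} = - \frac{23372789}{614125}$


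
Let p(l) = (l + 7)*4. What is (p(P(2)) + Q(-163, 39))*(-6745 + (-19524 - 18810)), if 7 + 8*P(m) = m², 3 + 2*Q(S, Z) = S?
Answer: 5093927/2 ≈ 2.5470e+6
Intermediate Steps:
Q(S, Z) = -3/2 + S/2
P(m) = -7/8 + m²/8
p(l) = 28 + 4*l (p(l) = (7 + l)*4 = 28 + 4*l)
(p(P(2)) + Q(-163, 39))*(-6745 + (-19524 - 18810)) = ((28 + 4*(-7/8 + (⅛)*2²)) + (-3/2 + (½)*(-163)))*(-6745 + (-19524 - 18810)) = ((28 + 4*(-7/8 + (⅛)*4)) + (-3/2 - 163/2))*(-6745 - 38334) = ((28 + 4*(-7/8 + ½)) - 83)*(-45079) = ((28 + 4*(-3/8)) - 83)*(-45079) = ((28 - 3/2) - 83)*(-45079) = (53/2 - 83)*(-45079) = -113/2*(-45079) = 5093927/2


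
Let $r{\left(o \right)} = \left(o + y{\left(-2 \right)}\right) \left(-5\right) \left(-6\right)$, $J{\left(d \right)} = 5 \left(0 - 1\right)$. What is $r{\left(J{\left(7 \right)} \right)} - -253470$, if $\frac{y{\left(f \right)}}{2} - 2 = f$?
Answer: $253320$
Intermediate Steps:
$J{\left(d \right)} = -5$ ($J{\left(d \right)} = 5 \left(-1\right) = -5$)
$y{\left(f \right)} = 4 + 2 f$
$r{\left(o \right)} = 30 o$ ($r{\left(o \right)} = \left(o + \left(4 + 2 \left(-2\right)\right)\right) \left(-5\right) \left(-6\right) = \left(o + \left(4 - 4\right)\right) \left(-5\right) \left(-6\right) = \left(o + 0\right) \left(-5\right) \left(-6\right) = o \left(-5\right) \left(-6\right) = - 5 o \left(-6\right) = 30 o$)
$r{\left(J{\left(7 \right)} \right)} - -253470 = 30 \left(-5\right) - -253470 = -150 + 253470 = 253320$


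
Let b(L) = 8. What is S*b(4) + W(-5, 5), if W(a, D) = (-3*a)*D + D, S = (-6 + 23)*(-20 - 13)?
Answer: -4408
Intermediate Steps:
S = -561 (S = 17*(-33) = -561)
W(a, D) = D - 3*D*a (W(a, D) = -3*D*a + D = D - 3*D*a)
S*b(4) + W(-5, 5) = -561*8 + 5*(1 - 3*(-5)) = -4488 + 5*(1 + 15) = -4488 + 5*16 = -4488 + 80 = -4408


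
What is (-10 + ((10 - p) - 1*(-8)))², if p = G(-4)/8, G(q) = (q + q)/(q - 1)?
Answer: 1521/25 ≈ 60.840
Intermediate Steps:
G(q) = 2*q/(-1 + q) (G(q) = (2*q)/(-1 + q) = 2*q/(-1 + q))
p = ⅕ (p = (2*(-4)/(-1 - 4))/8 = (2*(-4)/(-5))*(⅛) = (2*(-4)*(-⅕))*(⅛) = (8/5)*(⅛) = ⅕ ≈ 0.20000)
(-10 + ((10 - p) - 1*(-8)))² = (-10 + ((10 - 1*⅕) - 1*(-8)))² = (-10 + ((10 - ⅕) + 8))² = (-10 + (49/5 + 8))² = (-10 + 89/5)² = (39/5)² = 1521/25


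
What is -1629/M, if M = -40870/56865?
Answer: 18526617/8174 ≈ 2266.5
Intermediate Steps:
M = -8174/11373 (M = -40870*1/56865 = -8174/11373 ≈ -0.71872)
-1629/M = -1629/(-8174/11373) = -1629*(-11373/8174) = 18526617/8174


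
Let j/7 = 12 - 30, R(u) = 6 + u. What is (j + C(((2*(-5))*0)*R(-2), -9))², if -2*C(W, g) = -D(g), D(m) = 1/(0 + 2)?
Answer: 253009/16 ≈ 15813.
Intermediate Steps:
D(m) = ½ (D(m) = 1/2 = ½)
j = -126 (j = 7*(12 - 30) = 7*(-18) = -126)
C(W, g) = ¼ (C(W, g) = -(-1)/(2*2) = -½*(-½) = ¼)
(j + C(((2*(-5))*0)*R(-2), -9))² = (-126 + ¼)² = (-503/4)² = 253009/16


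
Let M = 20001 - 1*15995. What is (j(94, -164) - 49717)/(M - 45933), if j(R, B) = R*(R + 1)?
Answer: 40787/41927 ≈ 0.97281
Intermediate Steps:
j(R, B) = R*(1 + R)
M = 4006 (M = 20001 - 15995 = 4006)
(j(94, -164) - 49717)/(M - 45933) = (94*(1 + 94) - 49717)/(4006 - 45933) = (94*95 - 49717)/(-41927) = (8930 - 49717)*(-1/41927) = -40787*(-1/41927) = 40787/41927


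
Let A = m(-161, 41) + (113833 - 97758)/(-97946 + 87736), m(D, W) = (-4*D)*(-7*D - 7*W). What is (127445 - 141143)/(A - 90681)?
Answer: -27971316/919466503 ≈ -0.030421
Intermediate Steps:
m(D, W) = -4*D*(-7*D - 7*W)
A = 1104637105/2042 (A = 28*(-161)*(-161 + 41) + (113833 - 97758)/(-97946 + 87736) = 28*(-161)*(-120) + 16075/(-10210) = 540960 + 16075*(-1/10210) = 540960 - 3215/2042 = 1104637105/2042 ≈ 5.4096e+5)
(127445 - 141143)/(A - 90681) = (127445 - 141143)/(1104637105/2042 - 90681) = -13698/919466503/2042 = -13698*2042/919466503 = -27971316/919466503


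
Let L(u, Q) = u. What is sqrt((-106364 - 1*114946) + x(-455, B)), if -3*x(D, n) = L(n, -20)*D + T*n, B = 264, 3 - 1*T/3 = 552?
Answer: I*sqrt(36334) ≈ 190.61*I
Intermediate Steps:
T = -1647 (T = 9 - 3*552 = 9 - 1656 = -1647)
x(D, n) = 549*n - D*n/3 (x(D, n) = -(n*D - 1647*n)/3 = -(D*n - 1647*n)/3 = -(-1647*n + D*n)/3 = 549*n - D*n/3)
sqrt((-106364 - 1*114946) + x(-455, B)) = sqrt((-106364 - 1*114946) + (1/3)*264*(1647 - 1*(-455))) = sqrt((-106364 - 114946) + (1/3)*264*(1647 + 455)) = sqrt(-221310 + (1/3)*264*2102) = sqrt(-221310 + 184976) = sqrt(-36334) = I*sqrt(36334)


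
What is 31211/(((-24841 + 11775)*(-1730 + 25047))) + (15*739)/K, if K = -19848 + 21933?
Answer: 1619707511/304659922 ≈ 5.3164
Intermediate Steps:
K = 2085
31211/(((-24841 + 11775)*(-1730 + 25047))) + (15*739)/K = 31211/(((-24841 + 11775)*(-1730 + 25047))) + (15*739)/2085 = 31211/((-13066*23317)) + 11085*(1/2085) = 31211/(-304659922) + 739/139 = 31211*(-1/304659922) + 739/139 = -31211/304659922 + 739/139 = 1619707511/304659922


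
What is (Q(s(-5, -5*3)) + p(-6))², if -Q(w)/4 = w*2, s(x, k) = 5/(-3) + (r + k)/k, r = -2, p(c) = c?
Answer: 676/225 ≈ 3.0044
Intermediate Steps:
s(x, k) = -5/3 + (-2 + k)/k (s(x, k) = 5/(-3) + (-2 + k)/k = 5*(-⅓) + (-2 + k)/k = -5/3 + (-2 + k)/k)
Q(w) = -8*w (Q(w) = -4*w*2 = -8*w)
(Q(s(-5, -5*3)) + p(-6))² = (-8*(-⅔ - 2/((-5*3))) - 6)² = (-8*(-⅔ - 2/(-15)) - 6)² = (-8*(-⅔ - 2*(-1/15)) - 6)² = (-8*(-⅔ + 2/15) - 6)² = (-8*(-8/15) - 6)² = (64/15 - 6)² = (-26/15)² = 676/225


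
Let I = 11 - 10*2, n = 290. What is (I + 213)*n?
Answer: 59160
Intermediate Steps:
I = -9 (I = 11 - 20 = -9)
(I + 213)*n = (-9 + 213)*290 = 204*290 = 59160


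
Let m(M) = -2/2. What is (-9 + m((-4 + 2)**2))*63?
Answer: -630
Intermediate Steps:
m(M) = -1 (m(M) = -2*1/2 = -1)
(-9 + m((-4 + 2)**2))*63 = (-9 - 1)*63 = -10*63 = -630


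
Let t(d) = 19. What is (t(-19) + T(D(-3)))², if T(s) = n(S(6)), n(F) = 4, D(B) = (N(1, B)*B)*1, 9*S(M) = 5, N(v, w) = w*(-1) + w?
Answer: 529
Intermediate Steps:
N(v, w) = 0 (N(v, w) = -w + w = 0)
S(M) = 5/9 (S(M) = (⅑)*5 = 5/9)
D(B) = 0 (D(B) = (0*B)*1 = 0*1 = 0)
T(s) = 4
(t(-19) + T(D(-3)))² = (19 + 4)² = 23² = 529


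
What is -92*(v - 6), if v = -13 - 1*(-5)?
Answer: 1288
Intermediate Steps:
v = -8 (v = -13 + 5 = -8)
-92*(v - 6) = -92*(-8 - 6) = -92*(-14) = 1288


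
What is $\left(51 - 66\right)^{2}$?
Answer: $225$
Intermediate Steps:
$\left(51 - 66\right)^{2} = \left(-15\right)^{2} = 225$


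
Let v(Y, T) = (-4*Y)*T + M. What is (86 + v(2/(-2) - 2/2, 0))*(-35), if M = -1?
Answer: -2975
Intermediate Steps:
v(Y, T) = -1 - 4*T*Y (v(Y, T) = (-4*Y)*T - 1 = -4*T*Y - 1 = -1 - 4*T*Y)
(86 + v(2/(-2) - 2/2, 0))*(-35) = (86 + (-1 - 4*0*(2/(-2) - 2/2)))*(-35) = (86 + (-1 - 4*0*(2*(-½) - 2*½)))*(-35) = (86 + (-1 - 4*0*(-1 - 1)))*(-35) = (86 + (-1 - 4*0*(-2)))*(-35) = (86 + (-1 + 0))*(-35) = (86 - 1)*(-35) = 85*(-35) = -2975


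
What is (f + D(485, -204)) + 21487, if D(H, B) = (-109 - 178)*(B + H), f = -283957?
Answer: -343117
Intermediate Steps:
D(H, B) = -287*B - 287*H (D(H, B) = -287*(B + H) = -287*B - 287*H)
(f + D(485, -204)) + 21487 = (-283957 + (-287*(-204) - 287*485)) + 21487 = (-283957 + (58548 - 139195)) + 21487 = (-283957 - 80647) + 21487 = -364604 + 21487 = -343117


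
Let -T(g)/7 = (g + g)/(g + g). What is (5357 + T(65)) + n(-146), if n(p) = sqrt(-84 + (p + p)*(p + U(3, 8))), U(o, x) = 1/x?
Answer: 5350 + 3*sqrt(18894)/2 ≈ 5556.2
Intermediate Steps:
n(p) = sqrt(-84 + 2*p*(1/8 + p)) (n(p) = sqrt(-84 + (p + p)*(p + 1/8)) = sqrt(-84 + (2*p)*(p + 1/8)) = sqrt(-84 + (2*p)*(1/8 + p)) = sqrt(-84 + 2*p*(1/8 + p)))
T(g) = -7 (T(g) = -7*(g + g)/(g + g) = -7*2*g/(2*g) = -7*2*g*1/(2*g) = -7*1 = -7)
(5357 + T(65)) + n(-146) = (5357 - 7) + sqrt(-336 - 146 + 8*(-146)**2)/2 = 5350 + sqrt(-336 - 146 + 8*21316)/2 = 5350 + sqrt(-336 - 146 + 170528)/2 = 5350 + sqrt(170046)/2 = 5350 + (3*sqrt(18894))/2 = 5350 + 3*sqrt(18894)/2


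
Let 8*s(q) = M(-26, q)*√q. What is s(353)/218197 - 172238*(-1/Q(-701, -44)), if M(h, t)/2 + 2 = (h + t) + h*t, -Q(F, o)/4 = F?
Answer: 86119/1402 - 8853*√353/872788 ≈ 61.235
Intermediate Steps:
Q(F, o) = -4*F
M(h, t) = -4 + 2*h + 2*t + 2*h*t (M(h, t) = -4 + 2*((h + t) + h*t) = -4 + 2*(h + t + h*t) = -4 + (2*h + 2*t + 2*h*t) = -4 + 2*h + 2*t + 2*h*t)
s(q) = √q*(-56 - 50*q)/8 (s(q) = ((-4 + 2*(-26) + 2*q + 2*(-26)*q)*√q)/8 = ((-4 - 52 + 2*q - 52*q)*√q)/8 = ((-56 - 50*q)*√q)/8 = (√q*(-56 - 50*q))/8 = √q*(-56 - 50*q)/8)
s(353)/218197 - 172238*(-1/Q(-701, -44)) = (√353*(-28 - 25*353)/4)/218197 - 172238/((-(-4)*(-701))) = (√353*(-28 - 8825)/4)*(1/218197) - 172238/((-1*2804)) = ((¼)*√353*(-8853))*(1/218197) - 172238/(-2804) = -8853*√353/4*(1/218197) - 172238*(-1/2804) = -8853*√353/872788 + 86119/1402 = 86119/1402 - 8853*√353/872788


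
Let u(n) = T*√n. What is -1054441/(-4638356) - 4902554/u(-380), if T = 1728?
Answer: 1054441/4638356 + 2451277*I*√95/164160 ≈ 0.22733 + 145.54*I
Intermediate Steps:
u(n) = 1728*√n
-1054441/(-4638356) - 4902554/u(-380) = -1054441/(-4638356) - 4902554*(-I*√95/328320) = -1054441*(-1/4638356) - 4902554*(-I*√95/328320) = 1054441/4638356 - 4902554*(-I*√95/328320) = 1054441/4638356 - (-2451277)*I*√95/164160 = 1054441/4638356 + 2451277*I*√95/164160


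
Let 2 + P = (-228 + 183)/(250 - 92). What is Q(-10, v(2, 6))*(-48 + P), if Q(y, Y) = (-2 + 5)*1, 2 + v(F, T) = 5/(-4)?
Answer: -23835/158 ≈ -150.85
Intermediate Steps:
v(F, T) = -13/4 (v(F, T) = -2 + 5/(-4) = -2 + 5*(-¼) = -2 - 5/4 = -13/4)
Q(y, Y) = 3 (Q(y, Y) = 3*1 = 3)
P = -361/158 (P = -2 + (-228 + 183)/(250 - 92) = -2 - 45/158 = -361/158 ≈ -2.2848)
Q(-10, v(2, 6))*(-48 + P) = 3*(-48 - 361/158) = 3*(-7945/158) = -23835/158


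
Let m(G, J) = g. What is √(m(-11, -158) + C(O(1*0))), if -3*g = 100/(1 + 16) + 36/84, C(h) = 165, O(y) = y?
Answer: √20760978/357 ≈ 12.763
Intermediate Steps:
g = -751/357 (g = -(100/(1 + 16) + 36/84)/3 = -(100/17 + 36*(1/84))/3 = -(100*(1/17) + 3/7)/3 = -(100/17 + 3/7)/3 = -⅓*751/119 = -751/357 ≈ -2.1036)
m(G, J) = -751/357
√(m(-11, -158) + C(O(1*0))) = √(-751/357 + 165) = √(58154/357) = √20760978/357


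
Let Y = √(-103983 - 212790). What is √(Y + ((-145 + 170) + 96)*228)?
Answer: √(27588 + 3*I*√35197) ≈ 166.1 + 1.694*I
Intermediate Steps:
Y = 3*I*√35197 (Y = √(-316773) = 3*I*√35197 ≈ 562.83*I)
√(Y + ((-145 + 170) + 96)*228) = √(3*I*√35197 + ((-145 + 170) + 96)*228) = √(3*I*√35197 + (25 + 96)*228) = √(3*I*√35197 + 121*228) = √(3*I*√35197 + 27588) = √(27588 + 3*I*√35197)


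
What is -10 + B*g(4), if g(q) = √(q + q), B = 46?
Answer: -10 + 92*√2 ≈ 120.11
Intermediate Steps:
g(q) = √2*√q (g(q) = √(2*q) = √2*√q)
-10 + B*g(4) = -10 + 46*(√2*√4) = -10 + 46*(√2*2) = -10 + 46*(2*√2) = -10 + 92*√2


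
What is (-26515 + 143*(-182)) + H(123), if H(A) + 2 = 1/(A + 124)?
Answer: -12978120/247 ≈ -52543.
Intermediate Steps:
H(A) = -2 + 1/(124 + A) (H(A) = -2 + 1/(A + 124) = -2 + 1/(124 + A))
(-26515 + 143*(-182)) + H(123) = (-26515 + 143*(-182)) + (-247 - 2*123)/(124 + 123) = (-26515 - 26026) + (-247 - 246)/247 = -52541 + (1/247)*(-493) = -52541 - 493/247 = -12978120/247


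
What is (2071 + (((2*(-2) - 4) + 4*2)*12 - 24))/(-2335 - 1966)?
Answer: -89/187 ≈ -0.47594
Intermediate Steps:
(2071 + (((2*(-2) - 4) + 4*2)*12 - 24))/(-2335 - 1966) = (2071 + (((-4 - 4) + 8)*12 - 24))/(-4301) = (2071 + ((-8 + 8)*12 - 24))*(-1/4301) = (2071 + (0*12 - 24))*(-1/4301) = (2071 + (0 - 24))*(-1/4301) = (2071 - 24)*(-1/4301) = 2047*(-1/4301) = -89/187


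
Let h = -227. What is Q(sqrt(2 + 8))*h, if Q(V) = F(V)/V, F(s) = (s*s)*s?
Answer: -2270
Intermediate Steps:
F(s) = s**3 (F(s) = s**2*s = s**3)
Q(V) = V**2 (Q(V) = V**3/V = V**2)
Q(sqrt(2 + 8))*h = (sqrt(2 + 8))**2*(-227) = (sqrt(10))**2*(-227) = 10*(-227) = -2270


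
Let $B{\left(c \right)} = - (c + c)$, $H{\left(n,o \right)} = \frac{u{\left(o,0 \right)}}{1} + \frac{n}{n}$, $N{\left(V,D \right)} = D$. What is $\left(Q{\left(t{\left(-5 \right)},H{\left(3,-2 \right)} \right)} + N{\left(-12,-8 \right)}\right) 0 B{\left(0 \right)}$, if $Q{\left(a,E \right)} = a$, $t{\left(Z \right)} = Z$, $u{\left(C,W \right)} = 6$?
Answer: $0$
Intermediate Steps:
$H{\left(n,o \right)} = 7$ ($H{\left(n,o \right)} = \frac{6}{1} + \frac{n}{n} = 6 \cdot 1 + 1 = 6 + 1 = 7$)
$B{\left(c \right)} = - 2 c$
$\left(Q{\left(t{\left(-5 \right)},H{\left(3,-2 \right)} \right)} + N{\left(-12,-8 \right)}\right) 0 B{\left(0 \right)} = \left(-5 - 8\right) 0 \left(\left(-2\right) 0\right) = - 13 \cdot 0 \cdot 0 = \left(-13\right) 0 = 0$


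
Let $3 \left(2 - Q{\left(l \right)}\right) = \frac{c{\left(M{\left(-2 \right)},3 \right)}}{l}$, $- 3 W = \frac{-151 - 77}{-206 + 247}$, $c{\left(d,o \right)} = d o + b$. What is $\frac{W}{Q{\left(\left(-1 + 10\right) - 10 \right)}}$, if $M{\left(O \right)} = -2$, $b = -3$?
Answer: $- \frac{76}{41} \approx -1.8537$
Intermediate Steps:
$c{\left(d,o \right)} = -3 + d o$ ($c{\left(d,o \right)} = d o - 3 = -3 + d o$)
$W = \frac{76}{41}$ ($W = - \frac{\left(-151 - 77\right) \frac{1}{-206 + 247}}{3} = - \frac{\left(-228\right) \frac{1}{41}}{3} = \left(- \frac{1}{3}\right) \left(- \frac{228}{41}\right) = \frac{76}{41} \approx 1.8537$)
$Q{\left(l \right)} = 2 + \frac{3}{l}$ ($Q{\left(l \right)} = 2 - \frac{\left(-3 - 6\right) \frac{1}{l}}{3} = 2 - \frac{\left(-9\right) \frac{1}{l}}{3} = 2 + \frac{3}{l}$)
$\frac{W}{Q{\left(\left(-1 + 10\right) - 10 \right)}} = \frac{76}{41 \left(2 + \frac{3}{\left(-1 + 10\right) - 10}\right)} = \frac{76}{41 \left(2 + \frac{3}{9 - 10}\right)} = \frac{76}{41 \left(2 + \frac{3}{-1}\right)} = \frac{76}{41 \left(2 + 3 \left(-1\right)\right)} = \frac{76}{41 \left(2 - 3\right)} = \frac{76}{41 \left(-1\right)} = \frac{76}{41} \left(-1\right) = - \frac{76}{41}$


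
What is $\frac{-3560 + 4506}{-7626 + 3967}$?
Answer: $- \frac{946}{3659} \approx -0.25854$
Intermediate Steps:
$\frac{-3560 + 4506}{-7626 + 3967} = \frac{946}{-3659} = 946 \left(- \frac{1}{3659}\right) = - \frac{946}{3659}$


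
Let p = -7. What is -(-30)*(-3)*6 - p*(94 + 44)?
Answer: 426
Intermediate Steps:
-(-30)*(-3)*6 - p*(94 + 44) = -(-30)*(-3)*6 - (-7)*(94 + 44) = -6*15*6 - (-7)*138 = -90*6 - 1*(-966) = -540 + 966 = 426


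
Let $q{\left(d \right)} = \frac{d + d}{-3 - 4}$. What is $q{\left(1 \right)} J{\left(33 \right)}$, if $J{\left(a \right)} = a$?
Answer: $- \frac{66}{7} \approx -9.4286$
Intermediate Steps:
$q{\left(d \right)} = - \frac{2 d}{7}$ ($q{\left(d \right)} = \frac{2 d}{-7} = 2 d \left(- \frac{1}{7}\right) = - \frac{2 d}{7}$)
$q{\left(1 \right)} J{\left(33 \right)} = \left(- \frac{2}{7}\right) 1 \cdot 33 = \left(- \frac{2}{7}\right) 33 = - \frac{66}{7}$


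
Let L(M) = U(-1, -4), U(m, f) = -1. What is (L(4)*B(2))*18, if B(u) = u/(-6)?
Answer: 6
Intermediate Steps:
B(u) = -u/6 (B(u) = u*(-⅙) = -u/6)
L(M) = -1
(L(4)*B(2))*18 = -(-1)*2/6*18 = -1*(-⅓)*18 = (⅓)*18 = 6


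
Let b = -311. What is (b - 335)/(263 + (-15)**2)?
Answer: -323/244 ≈ -1.3238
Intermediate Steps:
(b - 335)/(263 + (-15)**2) = (-311 - 335)/(263 + (-15)**2) = -646/(263 + 225) = -646/488 = -646*1/488 = -323/244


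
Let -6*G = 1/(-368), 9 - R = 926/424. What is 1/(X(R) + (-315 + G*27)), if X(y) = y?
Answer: -39008/12021163 ≈ -0.0032449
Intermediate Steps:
R = 1445/212 (R = 9 - 926/424 = 9 - 1*463/212 = 9 - 463/212 = 1445/212 ≈ 6.8160)
G = 1/2208 (G = -⅙/(-368) = -⅙*(-1/368) = 1/2208 ≈ 0.00045290)
1/(X(R) + (-315 + G*27)) = 1/(1445/212 + (-315 + (1/2208)*27)) = 1/(1445/212 + (-315 + 9/736)) = 1/(1445/212 - 231831/736) = 1/(-12021163/39008) = -39008/12021163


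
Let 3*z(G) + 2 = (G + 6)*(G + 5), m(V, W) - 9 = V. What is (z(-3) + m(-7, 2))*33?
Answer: 110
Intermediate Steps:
m(V, W) = 9 + V
z(G) = -⅔ + (5 + G)*(6 + G)/3 (z(G) = -⅔ + ((G + 6)*(G + 5))/3 = -⅔ + ((6 + G)*(5 + G))/3 = -⅔ + ((5 + G)*(6 + G))/3 = -⅔ + (5 + G)*(6 + G)/3)
(z(-3) + m(-7, 2))*33 = ((28/3 + (⅓)*(-3)² + (11/3)*(-3)) + (9 - 7))*33 = ((28/3 + (⅓)*9 - 11) + 2)*33 = ((28/3 + 3 - 11) + 2)*33 = (4/3 + 2)*33 = (10/3)*33 = 110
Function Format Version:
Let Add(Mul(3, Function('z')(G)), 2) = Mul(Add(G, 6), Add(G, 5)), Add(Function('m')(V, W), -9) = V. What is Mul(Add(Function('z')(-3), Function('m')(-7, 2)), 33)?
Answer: 110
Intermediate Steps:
Function('m')(V, W) = Add(9, V)
Function('z')(G) = Add(Rational(-2, 3), Mul(Rational(1, 3), Add(5, G), Add(6, G))) (Function('z')(G) = Add(Rational(-2, 3), Mul(Rational(1, 3), Mul(Add(G, 6), Add(G, 5)))) = Add(Rational(-2, 3), Mul(Rational(1, 3), Mul(Add(6, G), Add(5, G)))) = Add(Rational(-2, 3), Mul(Rational(1, 3), Mul(Add(5, G), Add(6, G)))) = Add(Rational(-2, 3), Mul(Rational(1, 3), Add(5, G), Add(6, G))))
Mul(Add(Function('z')(-3), Function('m')(-7, 2)), 33) = Mul(Add(Add(Rational(28, 3), Mul(Rational(1, 3), Pow(-3, 2)), Mul(Rational(11, 3), -3)), Add(9, -7)), 33) = Mul(Add(Add(Rational(28, 3), Mul(Rational(1, 3), 9), -11), 2), 33) = Mul(Add(Add(Rational(28, 3), 3, -11), 2), 33) = Mul(Add(Rational(4, 3), 2), 33) = Mul(Rational(10, 3), 33) = 110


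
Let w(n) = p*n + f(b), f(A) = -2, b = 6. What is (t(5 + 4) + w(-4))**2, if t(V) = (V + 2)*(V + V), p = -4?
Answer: 44944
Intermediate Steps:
t(V) = 2*V*(2 + V) (t(V) = (2 + V)*(2*V) = 2*V*(2 + V))
w(n) = -2 - 4*n (w(n) = -4*n - 2 = -2 - 4*n)
(t(5 + 4) + w(-4))**2 = (2*(5 + 4)*(2 + (5 + 4)) + (-2 - 4*(-4)))**2 = (2*9*(2 + 9) + (-2 + 16))**2 = (2*9*11 + 14)**2 = (198 + 14)**2 = 212**2 = 44944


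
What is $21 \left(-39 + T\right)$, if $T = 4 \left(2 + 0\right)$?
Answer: $-651$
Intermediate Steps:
$T = 8$ ($T = 4 \cdot 2 = 8$)
$21 \left(-39 + T\right) = 21 \left(-39 + 8\right) = 21 \left(-31\right) = -651$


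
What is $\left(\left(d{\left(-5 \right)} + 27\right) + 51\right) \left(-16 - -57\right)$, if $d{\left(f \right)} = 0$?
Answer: $3198$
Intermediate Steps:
$\left(\left(d{\left(-5 \right)} + 27\right) + 51\right) \left(-16 - -57\right) = \left(\left(0 + 27\right) + 51\right) \left(-16 - -57\right) = \left(27 + 51\right) \left(-16 + 57\right) = 78 \cdot 41 = 3198$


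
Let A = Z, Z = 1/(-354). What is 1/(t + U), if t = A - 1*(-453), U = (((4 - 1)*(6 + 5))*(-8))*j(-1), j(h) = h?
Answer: 354/253817 ≈ 0.0013947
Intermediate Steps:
Z = -1/354 ≈ -0.0028249
U = 264 (U = (((4 - 1)*(6 + 5))*(-8))*(-1) = ((3*11)*(-8))*(-1) = (33*(-8))*(-1) = -264*(-1) = 264)
A = -1/354 ≈ -0.0028249
t = 160361/354 (t = -1/354 - 1*(-453) = -1/354 + 453 = 160361/354 ≈ 453.00)
1/(t + U) = 1/(160361/354 + 264) = 1/(253817/354) = 354/253817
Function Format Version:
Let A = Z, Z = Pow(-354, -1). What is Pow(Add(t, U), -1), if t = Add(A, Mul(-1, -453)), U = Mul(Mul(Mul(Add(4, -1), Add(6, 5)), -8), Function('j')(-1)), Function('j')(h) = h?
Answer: Rational(354, 253817) ≈ 0.0013947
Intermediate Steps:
Z = Rational(-1, 354) ≈ -0.0028249
U = 264 (U = Mul(Mul(Mul(Add(4, -1), Add(6, 5)), -8), -1) = Mul(Mul(Mul(3, 11), -8), -1) = Mul(Mul(33, -8), -1) = Mul(-264, -1) = 264)
A = Rational(-1, 354) ≈ -0.0028249
t = Rational(160361, 354) (t = Add(Rational(-1, 354), Mul(-1, -453)) = Add(Rational(-1, 354), 453) = Rational(160361, 354) ≈ 453.00)
Pow(Add(t, U), -1) = Pow(Add(Rational(160361, 354), 264), -1) = Pow(Rational(253817, 354), -1) = Rational(354, 253817)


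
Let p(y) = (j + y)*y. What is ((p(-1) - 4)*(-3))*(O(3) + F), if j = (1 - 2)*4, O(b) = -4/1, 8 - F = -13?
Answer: -51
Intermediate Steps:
F = 21 (F = 8 - 1*(-13) = 8 + 13 = 21)
O(b) = -4 (O(b) = -4*1 = -4)
j = -4 (j = -1*4 = -4)
p(y) = y*(-4 + y) (p(y) = (-4 + y)*y = y*(-4 + y))
((p(-1) - 4)*(-3))*(O(3) + F) = ((-(-4 - 1) - 4)*(-3))*(-4 + 21) = ((-1*(-5) - 4)*(-3))*17 = ((5 - 4)*(-3))*17 = (1*(-3))*17 = -3*17 = -51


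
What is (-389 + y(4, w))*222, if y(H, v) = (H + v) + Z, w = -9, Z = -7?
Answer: -89022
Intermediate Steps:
y(H, v) = -7 + H + v (y(H, v) = (H + v) - 7 = -7 + H + v)
(-389 + y(4, w))*222 = (-389 + (-7 + 4 - 9))*222 = (-389 - 12)*222 = -401*222 = -89022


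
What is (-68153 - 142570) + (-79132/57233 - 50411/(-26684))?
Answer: -321816523989481/1527205372 ≈ -2.1072e+5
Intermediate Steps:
(-68153 - 142570) + (-79132/57233 - 50411/(-26684)) = -210723 + (-79132*1/57233 - 50411*(-1/26684)) = -210723 + (-79132/57233 + 50411/26684) = -210723 + 773614475/1527205372 = -321816523989481/1527205372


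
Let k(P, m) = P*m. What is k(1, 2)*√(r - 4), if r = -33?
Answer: 2*I*√37 ≈ 12.166*I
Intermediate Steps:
k(1, 2)*√(r - 4) = (1*2)*√(-33 - 4) = 2*√(-37) = 2*(I*√37) = 2*I*√37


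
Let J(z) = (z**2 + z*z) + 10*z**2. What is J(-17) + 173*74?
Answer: 16270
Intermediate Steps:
J(z) = 12*z**2 (J(z) = (z**2 + z**2) + 10*z**2 = 2*z**2 + 10*z**2 = 12*z**2)
J(-17) + 173*74 = 12*(-17)**2 + 173*74 = 12*289 + 12802 = 3468 + 12802 = 16270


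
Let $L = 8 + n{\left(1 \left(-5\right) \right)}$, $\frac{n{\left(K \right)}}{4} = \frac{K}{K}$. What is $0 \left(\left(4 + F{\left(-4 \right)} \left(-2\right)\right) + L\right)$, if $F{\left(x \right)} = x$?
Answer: $0$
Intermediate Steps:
$n{\left(K \right)} = 4$ ($n{\left(K \right)} = 4 \frac{K}{K} = 4 \cdot 1 = 4$)
$L = 12$ ($L = 8 + 4 = 12$)
$0 \left(\left(4 + F{\left(-4 \right)} \left(-2\right)\right) + L\right) = 0 \left(\left(4 - -8\right) + 12\right) = 0 \left(\left(4 + 8\right) + 12\right) = 0 \left(12 + 12\right) = 0 \cdot 24 = 0$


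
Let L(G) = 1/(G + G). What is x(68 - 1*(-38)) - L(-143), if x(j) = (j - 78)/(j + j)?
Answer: 2055/15158 ≈ 0.13557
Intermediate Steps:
L(G) = 1/(2*G)
x(j) = (-78 + j)/(2*j) (x(j) = (-78 + j)/((2*j)) = (-78 + j)*(1/(2*j)) = (-78 + j)/(2*j))
x(68 - 1*(-38)) - L(-143) = (-78 + (68 - 1*(-38)))/(2*(68 - 1*(-38))) - 1/(2*(-143)) = (-78 + (68 + 38))/(2*(68 + 38)) - (-1)/(2*143) = (½)*(-78 + 106)/106 - 1*(-1/286) = (½)*(1/106)*28 + 1/286 = 7/53 + 1/286 = 2055/15158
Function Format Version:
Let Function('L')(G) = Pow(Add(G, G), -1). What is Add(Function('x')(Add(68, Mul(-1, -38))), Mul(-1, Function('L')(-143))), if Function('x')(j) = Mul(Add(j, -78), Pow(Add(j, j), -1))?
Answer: Rational(2055, 15158) ≈ 0.13557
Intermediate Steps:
Function('L')(G) = Mul(Rational(1, 2), Pow(G, -1)) (Function('L')(G) = Pow(Mul(2, G), -1) = Mul(Rational(1, 2), Pow(G, -1)))
Function('x')(j) = Mul(Rational(1, 2), Pow(j, -1), Add(-78, j)) (Function('x')(j) = Mul(Add(-78, j), Pow(Mul(2, j), -1)) = Mul(Add(-78, j), Mul(Rational(1, 2), Pow(j, -1))) = Mul(Rational(1, 2), Pow(j, -1), Add(-78, j)))
Add(Function('x')(Add(68, Mul(-1, -38))), Mul(-1, Function('L')(-143))) = Add(Mul(Rational(1, 2), Pow(Add(68, Mul(-1, -38)), -1), Add(-78, Add(68, Mul(-1, -38)))), Mul(-1, Mul(Rational(1, 2), Pow(-143, -1)))) = Add(Mul(Rational(1, 2), Pow(Add(68, 38), -1), Add(-78, Add(68, 38))), Mul(-1, Mul(Rational(1, 2), Rational(-1, 143)))) = Add(Mul(Rational(1, 2), Pow(106, -1), Add(-78, 106)), Mul(-1, Rational(-1, 286))) = Add(Mul(Rational(1, 2), Rational(1, 106), 28), Rational(1, 286)) = Add(Rational(7, 53), Rational(1, 286)) = Rational(2055, 15158)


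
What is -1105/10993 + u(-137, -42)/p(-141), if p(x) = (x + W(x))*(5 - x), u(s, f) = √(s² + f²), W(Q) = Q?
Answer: -1105/10993 - √20533/41172 ≈ -0.10400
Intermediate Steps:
u(s, f) = √(f² + s²)
p(x) = 2*x*(5 - x) (p(x) = (x + x)*(5 - x) = (2*x)*(5 - x) = 2*x*(5 - x))
-1105/10993 + u(-137, -42)/p(-141) = -1105/10993 + √((-42)² + (-137)²)/((2*(-141)*(5 - 1*(-141)))) = -1105*1/10993 + √(1764 + 18769)/((2*(-141)*(5 + 141))) = -1105/10993 + √20533/((2*(-141)*146)) = -1105/10993 + √20533/(-41172) = -1105/10993 + √20533*(-1/41172) = -1105/10993 - √20533/41172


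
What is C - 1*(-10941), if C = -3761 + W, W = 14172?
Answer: 21352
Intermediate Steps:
C = 10411 (C = -3761 + 14172 = 10411)
C - 1*(-10941) = 10411 - 1*(-10941) = 10411 + 10941 = 21352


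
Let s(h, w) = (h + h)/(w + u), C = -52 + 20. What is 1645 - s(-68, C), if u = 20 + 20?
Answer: 1662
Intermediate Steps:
C = -32
u = 40
s(h, w) = 2*h/(40 + w) (s(h, w) = (h + h)/(w + 40) = (2*h)/(40 + w) = 2*h/(40 + w))
1645 - s(-68, C) = 1645 - 2*(-68)/(40 - 32) = 1645 - 2*(-68)/8 = 1645 - 1*(-17) = 1645 + 17 = 1662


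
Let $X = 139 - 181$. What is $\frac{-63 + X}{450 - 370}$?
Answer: $- \frac{21}{16} \approx -1.3125$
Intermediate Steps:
$X = -42$
$\frac{-63 + X}{450 - 370} = \frac{-63 - 42}{450 - 370} = - \frac{105}{80} = \left(-105\right) \frac{1}{80} = - \frac{21}{16}$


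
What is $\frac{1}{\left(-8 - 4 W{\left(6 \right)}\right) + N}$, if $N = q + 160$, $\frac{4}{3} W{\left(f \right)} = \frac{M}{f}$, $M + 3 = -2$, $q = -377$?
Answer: $- \frac{2}{445} \approx -0.0044944$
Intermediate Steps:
$M = -5$ ($M = -3 - 2 = -5$)
$W{\left(f \right)} = - \frac{15}{4 f}$ ($W{\left(f \right)} = \frac{3 \left(- \frac{5}{f}\right)}{4} = - \frac{15}{4 f}$)
$N = -217$ ($N = -377 + 160 = -217$)
$\frac{1}{\left(-8 - 4 W{\left(6 \right)}\right) + N} = \frac{1}{\left(-8 - 4 \left(- \frac{15}{4 \cdot 6}\right)\right) - 217} = \frac{1}{\left(-8 - 4 \left(\left(- \frac{15}{4}\right) \frac{1}{6}\right)\right) - 217} = \frac{1}{\left(-8 - - \frac{5}{2}\right) - 217} = \frac{1}{\left(-8 + \frac{5}{2}\right) - 217} = \frac{1}{- \frac{11}{2} - 217} = \frac{1}{- \frac{445}{2}} = - \frac{2}{445}$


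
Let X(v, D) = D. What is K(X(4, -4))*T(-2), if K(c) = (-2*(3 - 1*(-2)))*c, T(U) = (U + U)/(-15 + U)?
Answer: 160/17 ≈ 9.4118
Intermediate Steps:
T(U) = 2*U/(-15 + U) (T(U) = (2*U)/(-15 + U) = 2*U/(-15 + U))
K(c) = -10*c (K(c) = (-2*(3 + 2))*c = (-2*5)*c = -10*c)
K(X(4, -4))*T(-2) = (-10*(-4))*(2*(-2)/(-15 - 2)) = 40*(2*(-2)/(-17)) = 40*(2*(-2)*(-1/17)) = 40*(4/17) = 160/17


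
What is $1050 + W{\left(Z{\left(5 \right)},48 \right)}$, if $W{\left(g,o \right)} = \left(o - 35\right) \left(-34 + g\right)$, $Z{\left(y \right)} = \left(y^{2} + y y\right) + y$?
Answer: $1323$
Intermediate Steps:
$Z{\left(y \right)} = y + 2 y^{2}$ ($Z{\left(y \right)} = \left(y^{2} + y^{2}\right) + y = 2 y^{2} + y = y + 2 y^{2}$)
$W{\left(g,o \right)} = \left(-35 + o\right) \left(-34 + g\right)$
$1050 + W{\left(Z{\left(5 \right)},48 \right)} = 1050 + \left(1190 - 35 \cdot 5 \left(1 + 2 \cdot 5\right) - 1632 + 5 \left(1 + 2 \cdot 5\right) 48\right) = 1050 + \left(1190 - 35 \cdot 5 \left(1 + 10\right) - 1632 + 5 \left(1 + 10\right) 48\right) = 1050 + \left(1190 - 35 \cdot 5 \cdot 11 - 1632 + 5 \cdot 11 \cdot 48\right) = 1050 + \left(1190 - 1925 - 1632 + 55 \cdot 48\right) = 1050 + \left(1190 - 1925 - 1632 + 2640\right) = 1050 + 273 = 1323$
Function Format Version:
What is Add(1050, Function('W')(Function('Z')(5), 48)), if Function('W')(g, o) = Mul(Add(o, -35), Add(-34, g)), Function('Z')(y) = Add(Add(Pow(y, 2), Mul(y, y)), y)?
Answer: 1323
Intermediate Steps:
Function('Z')(y) = Add(y, Mul(2, Pow(y, 2))) (Function('Z')(y) = Add(Add(Pow(y, 2), Pow(y, 2)), y) = Add(Mul(2, Pow(y, 2)), y) = Add(y, Mul(2, Pow(y, 2))))
Function('W')(g, o) = Mul(Add(-35, o), Add(-34, g))
Add(1050, Function('W')(Function('Z')(5), 48)) = Add(1050, Add(1190, Mul(-35, Mul(5, Add(1, Mul(2, 5)))), Mul(-34, 48), Mul(Mul(5, Add(1, Mul(2, 5))), 48))) = Add(1050, Add(1190, Mul(-35, Mul(5, Add(1, 10))), -1632, Mul(Mul(5, Add(1, 10)), 48))) = Add(1050, Add(1190, Mul(-35, Mul(5, 11)), -1632, Mul(Mul(5, 11), 48))) = Add(1050, Add(1190, Mul(-35, 55), -1632, Mul(55, 48))) = Add(1050, Add(1190, -1925, -1632, 2640)) = Add(1050, 273) = 1323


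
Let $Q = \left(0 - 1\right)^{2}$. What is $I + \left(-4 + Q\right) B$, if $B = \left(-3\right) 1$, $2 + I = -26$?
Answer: $-19$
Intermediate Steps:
$Q = 1$ ($Q = \left(-1\right)^{2} = 1$)
$I = -28$ ($I = -2 - 26 = -28$)
$B = -3$
$I + \left(-4 + Q\right) B = -28 + \left(-4 + 1\right) \left(-3\right) = -28 - -9 = -28 + 9 = -19$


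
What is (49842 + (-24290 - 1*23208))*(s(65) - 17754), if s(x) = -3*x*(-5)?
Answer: -39329976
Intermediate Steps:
s(x) = 15*x
(49842 + (-24290 - 1*23208))*(s(65) - 17754) = (49842 + (-24290 - 1*23208))*(15*65 - 17754) = (49842 + (-24290 - 23208))*(975 - 17754) = (49842 - 47498)*(-16779) = 2344*(-16779) = -39329976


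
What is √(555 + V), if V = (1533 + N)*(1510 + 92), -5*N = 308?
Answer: √58943445/5 ≈ 1535.5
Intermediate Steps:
N = -308/5 (N = -⅕*308 = -308/5 ≈ -61.600)
V = 11785914/5 (V = (1533 - 308/5)*(1510 + 92) = (7357/5)*1602 = 11785914/5 ≈ 2.3572e+6)
√(555 + V) = √(555 + 11785914/5) = √(11788689/5) = √58943445/5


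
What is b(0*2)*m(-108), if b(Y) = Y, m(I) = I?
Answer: 0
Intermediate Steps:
b(0*2)*m(-108) = (0*2)*(-108) = 0*(-108) = 0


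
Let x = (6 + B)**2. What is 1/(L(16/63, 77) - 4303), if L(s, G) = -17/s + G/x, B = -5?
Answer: -16/68687 ≈ -0.00023294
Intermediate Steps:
x = 1 (x = (6 - 5)**2 = 1**2 = 1)
L(s, G) = G - 17/s (L(s, G) = -17/s + G/1 = -17/s + G*1 = -17/s + G = G - 17/s)
1/(L(16/63, 77) - 4303) = 1/((77 - 17/(16/63)) - 4303) = 1/((77 - 17/(16*(1/63))) - 4303) = 1/((77 - 17/16/63) - 4303) = 1/((77 - 17*63/16) - 4303) = 1/((77 - 1071/16) - 4303) = 1/(161/16 - 4303) = 1/(-68687/16) = -16/68687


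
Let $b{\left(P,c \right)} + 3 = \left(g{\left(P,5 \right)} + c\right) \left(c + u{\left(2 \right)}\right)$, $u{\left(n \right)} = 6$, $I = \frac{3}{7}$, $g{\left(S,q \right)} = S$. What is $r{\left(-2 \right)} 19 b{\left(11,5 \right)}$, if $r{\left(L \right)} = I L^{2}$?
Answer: $\frac{39444}{7} \approx 5634.9$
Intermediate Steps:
$I = \frac{3}{7}$ ($I = 3 \cdot \frac{1}{7} = \frac{3}{7} \approx 0.42857$)
$r{\left(L \right)} = \frac{3 L^{2}}{7}$
$b{\left(P,c \right)} = -3 + \left(6 + c\right) \left(P + c\right)$ ($b{\left(P,c \right)} = -3 + \left(P + c\right) \left(c + 6\right) = -3 + \left(P + c\right) \left(6 + c\right) = -3 + \left(6 + c\right) \left(P + c\right)$)
$r{\left(-2 \right)} 19 b{\left(11,5 \right)} = \frac{3 \left(-2\right)^{2}}{7} \cdot 19 \left(-3 + 5^{2} + 6 \cdot 11 + 6 \cdot 5 + 11 \cdot 5\right) = \frac{3}{7} \cdot 4 \cdot 19 \left(-3 + 25 + 66 + 30 + 55\right) = \frac{12}{7} \cdot 19 \cdot 173 = \frac{228}{7} \cdot 173 = \frac{39444}{7}$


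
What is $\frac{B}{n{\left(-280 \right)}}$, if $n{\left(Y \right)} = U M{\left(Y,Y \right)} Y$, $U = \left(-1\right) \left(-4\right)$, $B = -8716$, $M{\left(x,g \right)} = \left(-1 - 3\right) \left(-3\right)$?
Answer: $\frac{2179}{3360} \approx 0.64851$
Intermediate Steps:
$M{\left(x,g \right)} = 12$ ($M{\left(x,g \right)} = \left(-4\right) \left(-3\right) = 12$)
$U = 4$
$n{\left(Y \right)} = 48 Y$ ($n{\left(Y \right)} = 4 \cdot 12 Y = 48 Y$)
$\frac{B}{n{\left(-280 \right)}} = - \frac{8716}{48 \left(-280\right)} = - \frac{8716}{-13440} = \left(-8716\right) \left(- \frac{1}{13440}\right) = \frac{2179}{3360}$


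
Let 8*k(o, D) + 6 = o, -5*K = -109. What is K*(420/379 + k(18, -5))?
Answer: 215493/3790 ≈ 56.858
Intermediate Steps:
K = 109/5 (K = -⅕*(-109) = 109/5 ≈ 21.800)
k(o, D) = -¾ + o/8
K*(420/379 + k(18, -5)) = 109*(420/379 + (-¾ + (⅛)*18))/5 = 109*(420*(1/379) + (-¾ + 9/4))/5 = 109*(420/379 + 3/2)/5 = (109/5)*(1977/758) = 215493/3790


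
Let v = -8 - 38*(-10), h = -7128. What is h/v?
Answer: -594/31 ≈ -19.161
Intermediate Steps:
v = 372 (v = -8 + 380 = 372)
h/v = -7128/372 = -7128*1/372 = -594/31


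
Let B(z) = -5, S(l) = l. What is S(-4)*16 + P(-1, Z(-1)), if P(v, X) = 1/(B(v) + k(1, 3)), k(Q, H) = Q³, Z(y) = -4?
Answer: -257/4 ≈ -64.250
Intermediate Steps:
P(v, X) = -¼ (P(v, X) = 1/(-5 + 1³) = 1/(-5 + 1) = 1/(-4) = -¼)
S(-4)*16 + P(-1, Z(-1)) = -4*16 - ¼ = -64 - ¼ = -257/4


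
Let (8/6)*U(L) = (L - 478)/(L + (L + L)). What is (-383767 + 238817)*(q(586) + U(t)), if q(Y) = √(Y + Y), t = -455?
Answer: -1040295/14 - 289900*√293 ≈ -5.0366e+6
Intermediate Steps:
q(Y) = √2*√Y (q(Y) = √(2*Y) = √2*√Y)
U(L) = (-478 + L)/(4*L) (U(L) = 3*((L - 478)/(L + (L + L)))/4 = 3*((-478 + L)/(L + 2*L))/4 = 3*((-478 + L)/((3*L)))/4 = 3*((-478 + L)*(1/(3*L)))/4 = 3*((-478 + L)/(3*L))/4 = (-478 + L)/(4*L))
(-383767 + 238817)*(q(586) + U(t)) = (-383767 + 238817)*(√2*√586 + (¼)*(-478 - 455)/(-455)) = -144950*(2*√293 + (¼)*(-1/455)*(-933)) = -144950*(2*√293 + 933/1820) = -144950*(933/1820 + 2*√293) = -1040295/14 - 289900*√293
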